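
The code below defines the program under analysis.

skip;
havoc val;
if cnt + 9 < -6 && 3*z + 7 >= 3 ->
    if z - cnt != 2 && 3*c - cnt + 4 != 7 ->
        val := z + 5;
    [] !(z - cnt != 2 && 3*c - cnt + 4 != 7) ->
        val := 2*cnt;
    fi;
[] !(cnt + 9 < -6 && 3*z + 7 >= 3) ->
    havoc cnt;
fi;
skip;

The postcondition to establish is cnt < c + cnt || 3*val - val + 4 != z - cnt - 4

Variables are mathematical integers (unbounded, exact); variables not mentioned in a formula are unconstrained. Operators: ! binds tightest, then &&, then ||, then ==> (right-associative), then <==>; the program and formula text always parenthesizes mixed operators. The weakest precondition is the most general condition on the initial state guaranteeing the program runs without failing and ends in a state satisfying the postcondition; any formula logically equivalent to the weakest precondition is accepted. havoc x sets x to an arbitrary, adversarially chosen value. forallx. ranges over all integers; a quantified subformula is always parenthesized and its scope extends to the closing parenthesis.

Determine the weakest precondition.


Working backward. After the program, the postcondition cnt < c + cnt || 3*val - val + 4 != z - cnt - 4 must hold; in canonical form it is c > 0 || cnt + 2*val != z - 8.
Before skip: c > 0 || cnt + 2*val != z - 8
Then branch requires ((z != cnt + 2 && 3*c != cnt + 3) ==> (c > 0 || cnt + z != -18)) && ((!(z != cnt + 2 && 3*c != cnt + 3)) ==> (c > 0 || 5*cnt != z - 8)); else branch requires forall cnt_1. (c > 0 || cnt_1 + 2*val != z - 8).
Before the if: ((cnt < -15 && 3*z >= -4) ==> (((z != cnt + 2 && 3*c != cnt + 3) ==> (c > 0 || cnt + z != -18)) && ((!(z != cnt + 2 && 3*c != cnt + 3)) ==> (c > 0 || 5*cnt != z - 8)))) && ((!(cnt < -15 && 3*z >= -4)) ==> (forall cnt_1. (c > 0 || cnt_1 + 2*val != z - 8)))
Before havoc val: forall val_1. (((cnt < -15 && 3*z >= -4) ==> (((z != cnt + 2 && 3*c != cnt + 3) ==> (c > 0 || cnt + z != -18)) && ((!(z != cnt + 2 && 3*c != cnt + 3)) ==> (c > 0 || 5*cnt != z - 8)))) && ((!(cnt < -15 && 3*z >= -4)) ==> (forall cnt_1. (c > 0 || cnt_1 + 2*val_1 != z - 8))))
Before skip: forall val_1. (((cnt < -15 && 3*z >= -4) ==> (((z != cnt + 2 && 3*c != cnt + 3) ==> (c > 0 || cnt + z != -18)) && ((!(z != cnt + 2 && 3*c != cnt + 3)) ==> (c > 0 || 5*cnt != z - 8)))) && ((!(cnt < -15 && 3*z >= -4)) ==> (forall cnt_1. (c > 0 || cnt_1 + 2*val_1 != z - 8))))
Answer: WP = forall val_1. (((cnt < -15 && 3*z >= -4) ==> (((z != cnt + 2 && 3*c != cnt + 3) ==> (c > 0 || cnt + z != -18)) && ((!(z != cnt + 2 && 3*c != cnt + 3)) ==> (c > 0 || 5*cnt != z - 8)))) && ((!(cnt < -15 && 3*z >= -4)) ==> (forall cnt_1. (c > 0 || cnt_1 + 2*val_1 != z - 8))))


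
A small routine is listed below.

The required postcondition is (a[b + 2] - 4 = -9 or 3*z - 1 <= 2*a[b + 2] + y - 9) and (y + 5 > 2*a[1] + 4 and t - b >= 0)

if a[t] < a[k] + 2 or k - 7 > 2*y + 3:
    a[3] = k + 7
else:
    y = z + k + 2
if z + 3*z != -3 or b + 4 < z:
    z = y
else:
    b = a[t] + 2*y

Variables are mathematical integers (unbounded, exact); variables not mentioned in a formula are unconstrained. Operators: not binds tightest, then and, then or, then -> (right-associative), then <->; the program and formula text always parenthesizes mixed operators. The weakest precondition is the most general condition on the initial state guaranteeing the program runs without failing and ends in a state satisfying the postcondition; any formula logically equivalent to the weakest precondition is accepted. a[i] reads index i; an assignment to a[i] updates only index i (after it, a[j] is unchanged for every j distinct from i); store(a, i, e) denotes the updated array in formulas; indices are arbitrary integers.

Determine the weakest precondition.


Working backward. After the program, the postcondition (a[b + 2] - 4 = -9 or 3*z - 1 <= 2*a[b + 2] + y - 9) and (y + 5 > 2*a[1] + 4 and t - b >= 0) must hold; in canonical form it is (a[b + 2] = -5 or 3*z <= 2*a[b + 2] + y - 8) and y > 2*a[1] - 1 and t >= b.
Then branch requires (a[b + 2] = -5 or 2*y <= 2*a[b + 2] - 8) and y > 2*a[1] - 1 and t >= b; else branch requires (a[a[t] + 2*y + 2] = -5 or 3*z <= 2*a[a[t] + 2*y + 2] + y - 8) and y > 2*a[1] - 1 and t >= a[t] + 2*y.
Before the if: ((4*z != -3 or b < z - 4) -> ((a[b + 2] = -5 or 2*y <= 2*a[b + 2] - 8) and y > 2*a[1] - 1 and t >= b)) and ((not (4*z != -3 or b < z - 4)) -> ((a[a[t] + 2*y + 2] = -5 or 3*z <= 2*a[a[t] + 2*y + 2] + y - 8) and y > 2*a[1] - 1 and t >= a[t] + 2*y))
Then branch requires ((4*z != -3 or b < z - 4) -> ((store(a, 3, k + 7)[b + 2] = -5 or 2*y <= 2*store(a, 3, k + 7)[b + 2] - 8) and y > 2*a[1] - 1 and t >= b)) and ((not (4*z != -3 or b < z - 4)) -> ((store(a, 3, k + 7)[store(a, 3, k + 7)[t] + 2*y + 2] = -5 or 3*z <= 2*store(a, 3, k + 7)[store(a, 3, k + 7)[t] + 2*y + 2] + y - 8) and y > 2*a[1] - 1 and t >= store(a, 3, k + 7)[t] + 2*y)); else branch requires ((4*z != -3 or b < z - 4) -> ((a[b + 2] = -5 or 2*k + 2*z <= 2*a[b + 2] - 12) and k + z > 2*a[1] - 3 and t >= b)) and ((not (4*z != -3 or b < z - 4)) -> ((a[a[t] + 2*k + 2*z + 6] = -5 or 2*z <= 2*a[a[t] + 2*k + 2*z + 6] + k - 6) and k + z > 2*a[1] - 3 and t >= a[t] + 2*k + 2*z + 4)).
Before the if: ((a[t] < a[k] + 2 or k > 2*y + 10) -> (((4*z != -3 or b < z - 4) -> ((store(a, 3, k + 7)[b + 2] = -5 or 2*y <= 2*store(a, 3, k + 7)[b + 2] - 8) and y > 2*a[1] - 1 and t >= b)) and ((not (4*z != -3 or b < z - 4)) -> ((store(a, 3, k + 7)[store(a, 3, k + 7)[t] + 2*y + 2] = -5 or 3*z <= 2*store(a, 3, k + 7)[store(a, 3, k + 7)[t] + 2*y + 2] + y - 8) and y > 2*a[1] - 1 and t >= store(a, 3, k + 7)[t] + 2*y)))) and ((not (a[t] < a[k] + 2 or k > 2*y + 10)) -> (((4*z != -3 or b < z - 4) -> ((a[b + 2] = -5 or 2*k + 2*z <= 2*a[b + 2] - 12) and k + z > 2*a[1] - 3 and t >= b)) and ((not (4*z != -3 or b < z - 4)) -> ((a[a[t] + 2*k + 2*z + 6] = -5 or 2*z <= 2*a[a[t] + 2*k + 2*z + 6] + k - 6) and k + z > 2*a[1] - 3 and t >= a[t] + 2*k + 2*z + 4))))
Answer: WP = ((a[t] < a[k] + 2 or k > 2*y + 10) -> (((4*z != -3 or b < z - 4) -> ((store(a, 3, k + 7)[b + 2] = -5 or 2*y <= 2*store(a, 3, k + 7)[b + 2] - 8) and y > 2*a[1] - 1 and t >= b)) and ((not (4*z != -3 or b < z - 4)) -> ((store(a, 3, k + 7)[store(a, 3, k + 7)[t] + 2*y + 2] = -5 or 3*z <= 2*store(a, 3, k + 7)[store(a, 3, k + 7)[t] + 2*y + 2] + y - 8) and y > 2*a[1] - 1 and t >= store(a, 3, k + 7)[t] + 2*y)))) and ((not (a[t] < a[k] + 2 or k > 2*y + 10)) -> (((4*z != -3 or b < z - 4) -> ((a[b + 2] = -5 or 2*k + 2*z <= 2*a[b + 2] - 12) and k + z > 2*a[1] - 3 and t >= b)) and ((not (4*z != -3 or b < z - 4)) -> ((a[a[t] + 2*k + 2*z + 6] = -5 or 2*z <= 2*a[a[t] + 2*k + 2*z + 6] + k - 6) and k + z > 2*a[1] - 3 and t >= a[t] + 2*k + 2*z + 4))))


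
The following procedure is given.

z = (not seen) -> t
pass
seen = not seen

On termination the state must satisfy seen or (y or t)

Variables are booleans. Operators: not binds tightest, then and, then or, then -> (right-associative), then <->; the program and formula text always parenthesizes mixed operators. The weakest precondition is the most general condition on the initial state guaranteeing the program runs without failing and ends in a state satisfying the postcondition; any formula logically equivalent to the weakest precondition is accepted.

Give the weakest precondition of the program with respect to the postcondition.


Working backward. After the program, the postcondition seen or (y or t) must hold; in canonical form it is seen or y or t.
Before seen := not seen: (not seen) or y or t
Before skip: (not seen) or y or t
Before z := (not seen) -> t: (not seen) or y or t
Answer: WP = (not seen) or y or t


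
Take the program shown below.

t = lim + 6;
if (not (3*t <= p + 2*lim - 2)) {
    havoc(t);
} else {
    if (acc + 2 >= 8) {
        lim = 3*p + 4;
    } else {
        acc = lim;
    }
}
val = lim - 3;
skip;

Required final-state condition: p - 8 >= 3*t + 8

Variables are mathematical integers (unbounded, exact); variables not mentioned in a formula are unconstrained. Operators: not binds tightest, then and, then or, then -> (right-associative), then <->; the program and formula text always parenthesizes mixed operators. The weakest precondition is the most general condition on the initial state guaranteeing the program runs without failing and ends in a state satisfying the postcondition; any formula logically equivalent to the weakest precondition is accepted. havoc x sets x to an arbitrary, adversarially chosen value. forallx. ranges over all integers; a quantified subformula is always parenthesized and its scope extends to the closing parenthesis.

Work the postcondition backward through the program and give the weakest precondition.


Working backward. After the program, the postcondition p - 8 >= 3*t + 8 must hold; in canonical form it is p >= 3*t + 16.
Before skip: p >= 3*t + 16
Before val := lim - 3: p >= 3*t + 16
Then branch requires forall t_1. p >= 3*t_1 + 16; else branch requires (acc >= 6 -> p >= 3*t + 16) and ((not (acc >= 6)) -> p >= 3*t + 16).
Before the if: ((not (3*t <= 2*lim + p - 2)) -> (forall t_1. p >= 3*t_1 + 16)) and (3*t <= 2*lim + p - 2 -> ((acc >= 6 -> p >= 3*t + 16) and ((not (acc >= 6)) -> p >= 3*t + 16)))
Before t := lim + 6: ((not (lim <= p - 20)) -> (forall t_1. p >= 3*t_1 + 16)) and (lim <= p - 20 -> ((acc >= 6 -> p >= 3*lim + 34) and ((not (acc >= 6)) -> p >= 3*lim + 34)))
Answer: WP = ((not (lim <= p - 20)) -> (forall t_1. p >= 3*t_1 + 16)) and (lim <= p - 20 -> ((acc >= 6 -> p >= 3*lim + 34) and ((not (acc >= 6)) -> p >= 3*lim + 34)))


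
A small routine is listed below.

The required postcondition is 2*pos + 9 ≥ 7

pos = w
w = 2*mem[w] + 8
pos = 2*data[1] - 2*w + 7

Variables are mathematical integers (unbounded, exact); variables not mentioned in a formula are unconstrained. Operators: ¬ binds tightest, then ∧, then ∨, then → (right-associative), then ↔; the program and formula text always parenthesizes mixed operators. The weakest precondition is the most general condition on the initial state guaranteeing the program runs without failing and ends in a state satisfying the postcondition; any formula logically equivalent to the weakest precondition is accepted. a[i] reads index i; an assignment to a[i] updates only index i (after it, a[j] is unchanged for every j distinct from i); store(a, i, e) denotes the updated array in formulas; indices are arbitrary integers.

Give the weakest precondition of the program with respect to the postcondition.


Working backward. After the program, the postcondition 2*pos + 9 ≥ 7 must hold; in canonical form it is 2*pos ≥ -2.
Before pos := 2*data[1] - 2*w + 7: 4*data[1] ≥ 4*w - 16
Before w := 2*mem[w] + 8: 4*data[1] ≥ 8*mem[w] + 16
Before pos := w: 4*data[1] ≥ 8*mem[w] + 16
Answer: WP = 4*data[1] ≥ 8*mem[w] + 16


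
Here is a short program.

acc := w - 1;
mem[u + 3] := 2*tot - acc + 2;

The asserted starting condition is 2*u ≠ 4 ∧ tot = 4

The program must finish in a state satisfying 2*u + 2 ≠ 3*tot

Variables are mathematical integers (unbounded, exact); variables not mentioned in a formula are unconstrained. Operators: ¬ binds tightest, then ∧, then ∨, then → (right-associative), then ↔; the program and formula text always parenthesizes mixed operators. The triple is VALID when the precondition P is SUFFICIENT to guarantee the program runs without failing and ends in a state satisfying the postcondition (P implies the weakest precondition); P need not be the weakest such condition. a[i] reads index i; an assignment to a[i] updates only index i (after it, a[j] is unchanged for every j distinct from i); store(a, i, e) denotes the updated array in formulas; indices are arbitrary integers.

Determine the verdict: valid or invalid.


Working backward. After the program, the postcondition 2*u + 2 ≠ 3*tot must hold; in canonical form it is 2*u ≠ 3*tot - 2.
Before mem[u + 3] := 2*tot - acc + 2: 2*u ≠ 3*tot - 2
Before acc := w - 1: 2*u ≠ 3*tot - 2
The weakest precondition is 2*u ≠ 3*tot - 2.
Check whether 2*u ≠ 4 ∧ tot = 4 implies it.
Countermodel: at the initial state tot = 4, u = 5, the precondition holds but the weakest precondition fails.
Answer: invalid


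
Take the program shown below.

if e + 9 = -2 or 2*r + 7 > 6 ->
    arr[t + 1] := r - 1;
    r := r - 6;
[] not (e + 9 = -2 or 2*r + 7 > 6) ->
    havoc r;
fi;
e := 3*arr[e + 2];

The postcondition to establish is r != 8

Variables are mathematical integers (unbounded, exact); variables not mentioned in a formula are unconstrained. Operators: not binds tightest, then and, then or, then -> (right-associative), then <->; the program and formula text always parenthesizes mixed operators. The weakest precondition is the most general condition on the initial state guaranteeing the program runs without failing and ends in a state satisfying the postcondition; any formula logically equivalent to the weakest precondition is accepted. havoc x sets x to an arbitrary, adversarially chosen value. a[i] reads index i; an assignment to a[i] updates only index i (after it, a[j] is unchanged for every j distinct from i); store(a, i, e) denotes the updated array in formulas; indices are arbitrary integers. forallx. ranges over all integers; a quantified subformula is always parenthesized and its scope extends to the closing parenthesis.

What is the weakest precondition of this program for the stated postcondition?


Working backward. After the program, r != 8 must hold.
Before e := 3*arr[e + 2]: r != 8
Then branch requires r != 14; else branch requires forall r_1. r_1 != 8.
Before the if: ((e = -11 or 2*r > -1) -> r != 14) and ((not (e = -11 or 2*r > -1)) -> (forall r_1. r_1 != 8))
Answer: WP = ((e = -11 or 2*r > -1) -> r != 14) and ((not (e = -11 or 2*r > -1)) -> (forall r_1. r_1 != 8))


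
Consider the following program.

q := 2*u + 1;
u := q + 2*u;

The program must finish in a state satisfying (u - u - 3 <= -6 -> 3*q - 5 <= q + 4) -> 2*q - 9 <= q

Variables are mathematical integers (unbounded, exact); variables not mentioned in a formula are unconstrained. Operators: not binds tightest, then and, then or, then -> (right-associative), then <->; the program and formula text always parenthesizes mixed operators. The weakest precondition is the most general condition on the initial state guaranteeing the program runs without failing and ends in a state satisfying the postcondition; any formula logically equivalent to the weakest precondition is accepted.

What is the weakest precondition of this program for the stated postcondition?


Working backward. After the program, the postcondition (u - u - 3 <= -6 -> 3*q - 5 <= q + 4) -> 2*q - 9 <= q must hold; in canonical form it is q <= 9.
Before u := q + 2*u: q <= 9
Before q := 2*u + 1: 2*u <= 8
Answer: WP = 2*u <= 8


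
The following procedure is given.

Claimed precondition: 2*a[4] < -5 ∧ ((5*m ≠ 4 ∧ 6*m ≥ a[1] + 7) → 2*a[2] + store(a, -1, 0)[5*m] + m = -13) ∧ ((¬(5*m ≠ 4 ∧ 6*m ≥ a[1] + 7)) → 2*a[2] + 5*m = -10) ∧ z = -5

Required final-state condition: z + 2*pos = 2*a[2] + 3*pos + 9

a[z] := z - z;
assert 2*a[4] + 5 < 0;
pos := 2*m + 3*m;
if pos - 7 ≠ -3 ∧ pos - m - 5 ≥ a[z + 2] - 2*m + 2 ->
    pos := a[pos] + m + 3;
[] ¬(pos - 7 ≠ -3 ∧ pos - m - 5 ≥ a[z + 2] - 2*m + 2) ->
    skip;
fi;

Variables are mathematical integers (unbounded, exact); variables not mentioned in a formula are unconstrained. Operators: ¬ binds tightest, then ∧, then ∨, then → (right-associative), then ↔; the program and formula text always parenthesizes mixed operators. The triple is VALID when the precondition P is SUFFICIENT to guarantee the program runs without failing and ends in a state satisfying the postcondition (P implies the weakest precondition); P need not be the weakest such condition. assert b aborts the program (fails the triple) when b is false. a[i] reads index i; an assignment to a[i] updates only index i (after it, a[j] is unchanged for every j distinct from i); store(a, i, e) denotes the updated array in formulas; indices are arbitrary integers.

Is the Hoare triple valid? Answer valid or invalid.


Working backward. After the program, the postcondition z + 2*pos = 2*a[2] + 3*pos + 9 must hold; in canonical form it is z = 2*a[2] + pos + 9.
Then branch requires z = 2*a[2] + a[pos] + m + 12; else branch requires z = 2*a[2] + pos + 9.
Before the if: ((pos ≠ 4 ∧ m + pos ≥ a[z + 2] + 7) → z = 2*a[2] + a[pos] + m + 12) ∧ ((¬(pos ≠ 4 ∧ m + pos ≥ a[z + 2] + 7)) → z = 2*a[2] + pos + 9)
Before pos := 2*m + 3*m: ((5*m ≠ 4 ∧ 6*m ≥ a[z + 2] + 7) → z = 2*a[2] + a[5*m] + m + 12) ∧ ((¬(5*m ≠ 4 ∧ 6*m ≥ a[z + 2] + 7)) → z = 2*a[2] + 5*m + 9)
Before assert 2*a[4] + 5 < 0: 2*a[4] < -5 ∧ ((5*m ≠ 4 ∧ 6*m ≥ a[z + 2] + 7) → z = 2*a[2] + a[5*m] + m + 12) ∧ ((¬(5*m ≠ 4 ∧ 6*m ≥ a[z + 2] + 7)) → z = 2*a[2] + 5*m + 9)
Before a[z] := z - z: 2*store(a, z, 0)[4] < -5 ∧ ((5*m ≠ 4 ∧ 6*m ≥ store(a, z, 0)[z + 2] + 7) → z = 2*store(a, z, 0)[2] + store(a, z, 0)[5*m] + m + 12) ∧ ((¬(5*m ≠ 4 ∧ 6*m ≥ store(a, z, 0)[z + 2] + 7)) → z = 2*store(a, z, 0)[2] + 5*m + 9)
The weakest precondition is 2*store(a, z, 0)[4] < -5 ∧ ((5*m ≠ 4 ∧ 6*m ≥ store(a, z, 0)[z + 2] + 7) → z = 2*store(a, z, 0)[2] + store(a, z, 0)[5*m] + m + 12) ∧ ((¬(5*m ≠ 4 ∧ 6*m ≥ store(a, z, 0)[z + 2] + 7)) → z = 2*store(a, z, 0)[2] + 5*m + 9).
Check whether 2*a[4] < -5 ∧ ((5*m ≠ 4 ∧ 6*m ≥ a[1] + 7) → 2*a[2] + store(a, -1, 0)[5*m] + m = -13) ∧ ((¬(5*m ≠ 4 ∧ 6*m ≥ a[1] + 7)) → 2*a[2] + 5*m = -10) ∧ z = -5 implies it.
Countermodel: at the initial state a = {[-5] = 3, [-3] = 23727, [-1] = 3, [0] = -8, [1] = -6, [2] = -5, [4] = -31291, elsewhere 3}, m = 0, z = -5, the precondition holds but the weakest precondition fails.
Answer: invalid


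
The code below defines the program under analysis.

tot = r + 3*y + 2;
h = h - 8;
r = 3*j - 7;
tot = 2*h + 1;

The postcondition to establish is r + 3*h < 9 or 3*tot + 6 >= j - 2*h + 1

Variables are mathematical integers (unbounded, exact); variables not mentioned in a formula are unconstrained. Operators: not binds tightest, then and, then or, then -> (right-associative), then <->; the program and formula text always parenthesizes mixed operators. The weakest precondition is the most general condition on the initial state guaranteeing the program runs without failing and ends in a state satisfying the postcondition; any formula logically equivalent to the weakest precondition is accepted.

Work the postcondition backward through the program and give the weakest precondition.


Working backward. After the program, the postcondition r + 3*h < 9 or 3*tot + 6 >= j - 2*h + 1 must hold; in canonical form it is 3*h + r < 9 or 2*h + 3*tot >= j - 5.
Before tot := 2*h + 1: 3*h + r < 9 or 8*h >= j - 8
Before r := 3*j - 7: 3*h + 3*j < 16 or 8*h >= j - 8
Before h := h - 8: 3*h + 3*j < 40 or 8*h >= j + 56
Before tot := r + 3*y + 2: 3*h + 3*j < 40 or 8*h >= j + 56
Answer: WP = 3*h + 3*j < 40 or 8*h >= j + 56


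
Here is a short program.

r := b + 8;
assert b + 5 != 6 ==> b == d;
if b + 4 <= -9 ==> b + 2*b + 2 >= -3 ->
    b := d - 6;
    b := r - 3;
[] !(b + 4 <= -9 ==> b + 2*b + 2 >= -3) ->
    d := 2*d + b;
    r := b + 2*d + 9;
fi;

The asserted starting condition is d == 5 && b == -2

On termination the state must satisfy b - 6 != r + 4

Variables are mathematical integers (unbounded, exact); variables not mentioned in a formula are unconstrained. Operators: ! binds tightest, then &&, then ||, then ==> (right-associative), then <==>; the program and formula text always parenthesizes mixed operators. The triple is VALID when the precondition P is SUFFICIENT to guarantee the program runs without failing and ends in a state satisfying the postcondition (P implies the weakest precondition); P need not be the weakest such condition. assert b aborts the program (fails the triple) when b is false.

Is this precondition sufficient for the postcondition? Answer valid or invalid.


Working backward. After the program, the postcondition b - 6 != r + 4 must hold; in canonical form it is b != r + 10.
Then branch requires true; else branch requires 2*b + 4*d != -19.
Before the if: (!(b <= -13 ==> 3*b >= -5)) ==> 2*b + 4*d != -19
Before assert b + 5 != 6 ==> b == d: (b != 1 ==> b == d) && ((!(b <= -13 ==> 3*b >= -5)) ==> 2*b + 4*d != -19)
Before r := b + 8: (b != 1 ==> b == d) && ((!(b <= -13 ==> 3*b >= -5)) ==> 2*b + 4*d != -19)
The weakest precondition is (b != 1 ==> b == d) && ((!(b <= -13 ==> 3*b >= -5)) ==> 2*b + 4*d != -19).
Check whether d == 5 && b == -2 implies it.
Countermodel: at the initial state b = -2, d = 5, the precondition holds but the weakest precondition fails.
Answer: invalid


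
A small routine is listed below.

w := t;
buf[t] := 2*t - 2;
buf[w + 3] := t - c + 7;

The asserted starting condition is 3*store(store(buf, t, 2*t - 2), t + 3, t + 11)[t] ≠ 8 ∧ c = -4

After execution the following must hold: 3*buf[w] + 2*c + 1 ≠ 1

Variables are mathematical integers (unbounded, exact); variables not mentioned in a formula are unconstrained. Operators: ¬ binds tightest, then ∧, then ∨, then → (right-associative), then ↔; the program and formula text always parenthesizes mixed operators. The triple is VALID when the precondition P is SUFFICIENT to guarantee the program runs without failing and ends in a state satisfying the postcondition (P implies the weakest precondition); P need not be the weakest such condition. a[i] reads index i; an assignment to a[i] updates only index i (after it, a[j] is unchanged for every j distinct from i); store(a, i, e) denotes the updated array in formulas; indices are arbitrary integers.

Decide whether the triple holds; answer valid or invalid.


Working backward. After the program, the postcondition 3*buf[w] + 2*c + 1 ≠ 1 must hold; in canonical form it is 3*buf[w] + 2*c ≠ 0.
Before buf[w + 3] := t - c + 7: 3*store(buf, w + 3, -c + t + 7)[w] + 2*c ≠ 0
Before buf[t] := 2*t - 2: 3*store(store(buf, t, 2*t - 2), w + 3, -c + t + 7)[w] + 2*c ≠ 0
Before w := t: 3*store(store(buf, t, 2*t - 2), t + 3, -c + t + 7)[t] + 2*c ≠ 0
The weakest precondition is 3*store(store(buf, t, 2*t - 2), t + 3, -c + t + 7)[t] + 2*c ≠ 0.
Check whether 3*store(store(buf, t, 2*t - 2), t + 3, t + 11)[t] ≠ 8 ∧ c = -4 implies it.
Every state satisfying the precondition satisfies the weakest precondition: the implication holds.
Answer: valid


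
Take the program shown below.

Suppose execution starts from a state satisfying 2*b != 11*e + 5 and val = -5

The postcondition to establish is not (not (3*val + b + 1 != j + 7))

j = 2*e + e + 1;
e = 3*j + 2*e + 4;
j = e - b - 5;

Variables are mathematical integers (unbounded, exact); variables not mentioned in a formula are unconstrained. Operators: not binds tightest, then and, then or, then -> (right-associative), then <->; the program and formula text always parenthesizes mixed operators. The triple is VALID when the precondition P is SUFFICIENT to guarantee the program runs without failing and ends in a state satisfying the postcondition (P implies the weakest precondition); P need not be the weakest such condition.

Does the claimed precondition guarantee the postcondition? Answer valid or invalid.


Working backward. After the program, the postcondition not (not (3*val + b + 1 != j + 7)) must hold; in canonical form it is b + 3*val != j + 6.
Before j := e - b - 5: 2*b + 3*val != e + 1
Before e := 3*j + 2*e + 4: 2*b + 3*val != 2*e + 3*j + 5
Before j := 2*e + e + 1: 2*b + 3*val != 11*e + 8
The weakest precondition is 2*b + 3*val != 11*e + 8.
Check whether 2*b != 11*e + 5 and val = -5 implies it.
Countermodel: at the initial state b = 6, e = -1, val = -5, the precondition holds but the weakest precondition fails.
Answer: invalid


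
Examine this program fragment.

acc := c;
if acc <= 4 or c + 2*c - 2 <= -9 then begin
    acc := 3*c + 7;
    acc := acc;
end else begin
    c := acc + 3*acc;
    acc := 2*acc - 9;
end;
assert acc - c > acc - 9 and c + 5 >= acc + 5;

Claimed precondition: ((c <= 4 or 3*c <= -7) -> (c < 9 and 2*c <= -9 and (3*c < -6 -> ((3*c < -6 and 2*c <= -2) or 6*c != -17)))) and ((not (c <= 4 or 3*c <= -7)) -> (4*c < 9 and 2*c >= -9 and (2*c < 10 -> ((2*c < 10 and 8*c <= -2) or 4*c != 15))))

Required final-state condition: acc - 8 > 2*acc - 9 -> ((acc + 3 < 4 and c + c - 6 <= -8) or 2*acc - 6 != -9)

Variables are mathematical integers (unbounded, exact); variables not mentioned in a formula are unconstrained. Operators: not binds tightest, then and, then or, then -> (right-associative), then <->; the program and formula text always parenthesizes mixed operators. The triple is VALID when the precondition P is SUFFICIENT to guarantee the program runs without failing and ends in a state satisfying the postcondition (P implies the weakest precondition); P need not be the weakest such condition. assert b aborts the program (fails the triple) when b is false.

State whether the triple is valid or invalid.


Working backward. After the program, the postcondition acc - 8 > 2*acc - 9 -> ((acc + 3 < 4 and c + c - 6 <= -8) or 2*acc - 6 != -9) must hold; in canonical form it is acc < 1 -> ((acc < 1 and 2*c <= -2) or 2*acc != -3).
Before assert acc - c > acc - 9 and c + 5 >= acc + 5: c < 9 and c >= acc and (acc < 1 -> ((acc < 1 and 2*c <= -2) or 2*acc != -3))
Then branch requires c < 9 and 2*c <= -7 and (3*c < -6 -> ((3*c < -6 and 2*c <= -2) or 6*c != -17)); else branch requires 4*acc < 9 and 2*acc >= -9 and (2*acc < 10 -> ((2*acc < 10 and 8*acc <= -2) or 4*acc != 15)).
Before the if: ((acc <= 4 or 3*c <= -7) -> (c < 9 and 2*c <= -7 and (3*c < -6 -> ((3*c < -6 and 2*c <= -2) or 6*c != -17)))) and ((not (acc <= 4 or 3*c <= -7)) -> (4*acc < 9 and 2*acc >= -9 and (2*acc < 10 -> ((2*acc < 10 and 8*acc <= -2) or 4*acc != 15))))
Before acc := c: ((c <= 4 or 3*c <= -7) -> (c < 9 and 2*c <= -7 and (3*c < -6 -> ((3*c < -6 and 2*c <= -2) or 6*c != -17)))) and ((not (c <= 4 or 3*c <= -7)) -> (4*c < 9 and 2*c >= -9 and (2*c < 10 -> ((2*c < 10 and 8*c <= -2) or 4*c != 15))))
The weakest precondition is ((c <= 4 or 3*c <= -7) -> (c < 9 and 2*c <= -7 and (3*c < -6 -> ((3*c < -6 and 2*c <= -2) or 6*c != -17)))) and ((not (c <= 4 or 3*c <= -7)) -> (4*c < 9 and 2*c >= -9 and (2*c < 10 -> ((2*c < 10 and 8*c <= -2) or 4*c != 15)))).
Check whether ((c <= 4 or 3*c <= -7) -> (c < 9 and 2*c <= -9 and (3*c < -6 -> ((3*c < -6 and 2*c <= -2) or 6*c != -17)))) and ((not (c <= 4 or 3*c <= -7)) -> (4*c < 9 and 2*c >= -9 and (2*c < 10 -> ((2*c < 10 and 8*c <= -2) or 4*c != 15)))) implies it.
Every state satisfying the precondition satisfies the weakest precondition: the implication holds.
Answer: valid


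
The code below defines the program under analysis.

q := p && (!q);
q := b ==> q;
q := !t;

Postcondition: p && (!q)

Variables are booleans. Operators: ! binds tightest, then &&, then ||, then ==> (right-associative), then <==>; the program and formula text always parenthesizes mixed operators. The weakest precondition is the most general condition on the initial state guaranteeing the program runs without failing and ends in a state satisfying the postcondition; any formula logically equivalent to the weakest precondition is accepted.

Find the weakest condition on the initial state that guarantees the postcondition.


Working backward. After the program, p && (!q) must hold.
Before q := !t: p && t
Before q := b ==> q: p && t
Before q := p && (!q): p && t
Answer: WP = p && t


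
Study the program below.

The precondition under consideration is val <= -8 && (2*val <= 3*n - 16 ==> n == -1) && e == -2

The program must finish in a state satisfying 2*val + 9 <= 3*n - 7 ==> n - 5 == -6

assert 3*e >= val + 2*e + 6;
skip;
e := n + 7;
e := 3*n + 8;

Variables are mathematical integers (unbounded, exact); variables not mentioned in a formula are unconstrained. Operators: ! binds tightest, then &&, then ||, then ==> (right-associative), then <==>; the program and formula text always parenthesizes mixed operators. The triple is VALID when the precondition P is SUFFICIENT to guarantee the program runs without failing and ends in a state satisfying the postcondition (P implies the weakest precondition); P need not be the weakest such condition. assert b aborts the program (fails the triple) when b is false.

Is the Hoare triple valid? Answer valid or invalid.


Working backward. After the program, the postcondition 2*val + 9 <= 3*n - 7 ==> n - 5 == -6 must hold; in canonical form it is 2*val <= 3*n - 16 ==> n == -1.
Before e := 3*n + 8: 2*val <= 3*n - 16 ==> n == -1
Before e := n + 7: 2*val <= 3*n - 16 ==> n == -1
Before skip: 2*val <= 3*n - 16 ==> n == -1
Before assert 3*e >= val + 2*e + 6: e >= val + 6 && (2*val <= 3*n - 16 ==> n == -1)
The weakest precondition is e >= val + 6 && (2*val <= 3*n - 16 ==> n == -1).
Check whether val <= -8 && (2*val <= 3*n - 16 ==> n == -1) && e == -2 implies it.
Every state satisfying the precondition satisfies the weakest precondition: the implication holds.
Answer: valid


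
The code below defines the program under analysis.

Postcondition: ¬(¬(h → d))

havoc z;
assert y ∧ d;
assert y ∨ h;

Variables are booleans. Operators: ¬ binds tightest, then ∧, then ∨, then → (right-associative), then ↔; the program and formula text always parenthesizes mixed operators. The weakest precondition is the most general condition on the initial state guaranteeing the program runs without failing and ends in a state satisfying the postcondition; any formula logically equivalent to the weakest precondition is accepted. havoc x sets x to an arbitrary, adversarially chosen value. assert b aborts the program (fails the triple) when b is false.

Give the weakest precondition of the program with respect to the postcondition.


Working backward. After the program, the postcondition ¬(¬(h → d)) must hold; in canonical form it is h → d.
Before assert y ∨ h: (y ∨ h) ∧ (h → d)
Before assert y ∧ d: y ∧ d ∧ (y ∨ h) ∧ (h → d)
Before havoc z: y ∧ d ∧ (y ∨ h) ∧ (h → d)
Answer: WP = y ∧ d ∧ (y ∨ h) ∧ (h → d)


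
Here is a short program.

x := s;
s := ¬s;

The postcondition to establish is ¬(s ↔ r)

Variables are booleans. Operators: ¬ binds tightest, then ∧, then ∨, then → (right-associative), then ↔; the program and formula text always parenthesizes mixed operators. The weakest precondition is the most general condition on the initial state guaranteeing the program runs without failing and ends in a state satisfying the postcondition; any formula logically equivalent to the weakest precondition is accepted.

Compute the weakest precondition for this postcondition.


Working backward. After the program, ¬(s ↔ r) must hold.
Before s := ¬s: ¬((¬s) ↔ r)
Before x := s: ¬((¬s) ↔ r)
Answer: WP = ¬((¬s) ↔ r)


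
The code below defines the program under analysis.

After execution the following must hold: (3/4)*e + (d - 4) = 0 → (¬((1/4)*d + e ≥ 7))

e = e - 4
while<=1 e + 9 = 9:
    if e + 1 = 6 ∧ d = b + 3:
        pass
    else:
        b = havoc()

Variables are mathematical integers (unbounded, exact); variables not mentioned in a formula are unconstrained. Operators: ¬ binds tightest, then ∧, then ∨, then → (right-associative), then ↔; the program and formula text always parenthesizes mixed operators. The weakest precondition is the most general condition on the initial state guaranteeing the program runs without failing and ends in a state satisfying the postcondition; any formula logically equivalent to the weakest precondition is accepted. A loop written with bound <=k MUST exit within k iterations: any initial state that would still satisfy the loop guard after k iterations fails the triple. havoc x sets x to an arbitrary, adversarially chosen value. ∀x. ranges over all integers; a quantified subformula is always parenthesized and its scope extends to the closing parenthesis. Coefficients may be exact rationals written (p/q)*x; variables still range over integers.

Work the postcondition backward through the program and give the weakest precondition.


Working backward. After the program, the postcondition (3/4)*e + (d - 4) = 0 → (¬((1/4)*d + e ≥ 7)) must hold; in canonical form it is d + (3/4)*e = 4 → (¬((1/4)*d + e ≥ 7)).
Before the loop (bound <=1), unroll the exhaustion recursion (WP_0 = exit-now case; WP_j = one more guarded iteration, up to j = 1):
  WP_0: (¬(e = 0)) ∧ (d + (3/4)*e = 4 → (¬((1/4)*d + e ≥ 7)))
  WP_1: (e = 0 → (((e = 5 ∧ d = b + 3) → ((¬(e = 0)) ∧ (d + (3/4)*e = 4 → (¬((1/4)*d + e ≥ 7))))) ∧ ((¬(e = 5 ∧ d = b + 3)) → ((¬(e = 0)) ∧ (d + (3/4)*e = 4 → (¬((1/4)*d + e ≥ 7))))))) ∧ ((¬(e = 0)) → (d + (3/4)*e = 4 → (¬((1/4)*d + e ≥ 7))))
So before the loop: (e = 0 → (((e = 5 ∧ d = b + 3) → ((¬(e = 0)) ∧ (d + (3/4)*e = 4 → (¬((1/4)*d + e ≥ 7))))) ∧ ((¬(e = 5 ∧ d = b + 3)) → ((¬(e = 0)) ∧ (d + (3/4)*e = 4 → (¬((1/4)*d + e ≥ 7))))))) ∧ ((¬(e = 0)) → (d + (3/4)*e = 4 → (¬((1/4)*d + e ≥ 7))))
Before e := e - 4: (e = 4 → (((e = 9 ∧ d = b + 3) → ((¬(e = 4)) ∧ (d + (3/4)*e = 7 → (¬((1/4)*d + e ≥ 11))))) ∧ ((¬(e = 9 ∧ d = b + 3)) → ((¬(e = 4)) ∧ (d + (3/4)*e = 7 → (¬((1/4)*d + e ≥ 11))))))) ∧ ((¬(e = 4)) → (d + (3/4)*e = 7 → (¬((1/4)*d + e ≥ 11))))
Answer: WP = (e = 4 → (((e = 9 ∧ d = b + 3) → ((¬(e = 4)) ∧ (d + (3/4)*e = 7 → (¬((1/4)*d + e ≥ 11))))) ∧ ((¬(e = 9 ∧ d = b + 3)) → ((¬(e = 4)) ∧ (d + (3/4)*e = 7 → (¬((1/4)*d + e ≥ 11))))))) ∧ ((¬(e = 4)) → (d + (3/4)*e = 7 → (¬((1/4)*d + e ≥ 11))))


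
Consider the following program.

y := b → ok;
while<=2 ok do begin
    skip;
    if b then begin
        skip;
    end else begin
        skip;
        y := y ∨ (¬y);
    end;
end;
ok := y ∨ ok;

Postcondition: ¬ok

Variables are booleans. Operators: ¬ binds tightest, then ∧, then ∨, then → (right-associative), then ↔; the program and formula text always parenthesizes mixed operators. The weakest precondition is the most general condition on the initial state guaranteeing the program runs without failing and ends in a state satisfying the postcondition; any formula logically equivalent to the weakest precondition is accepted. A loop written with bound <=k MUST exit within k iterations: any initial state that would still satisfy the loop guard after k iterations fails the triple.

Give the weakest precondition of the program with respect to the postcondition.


Working backward. After the program, ¬ok must hold.
Before ok := y ∨ ok: ¬(y ∨ ok)
Before the loop (bound <=2), unroll the exhaustion recursion (WP_0 = exit-now case; WP_j = one more guarded iteration, up to j = 2):
  WP_0: (¬ok) ∧ (¬(y ∨ ok))
  WP_1: (ok → ((b → ((¬ok) ∧ (¬(y ∨ ok)))) ∧ b)) ∧ ((¬ok) → (¬(y ∨ ok)))
  WP_2: (ok → ((b → ((ok → ((b → ((¬ok) ∧ (¬(y ∨ ok)))) ∧ b)) ∧ ((¬ok) → (¬(y ∨ ok))))) ∧ b)) ∧ ((¬ok) → (¬(y ∨ ok)))
So before the loop: (ok → ((b → ((ok → ((b → ((¬ok) ∧ (¬(y ∨ ok)))) ∧ b)) ∧ ((¬ok) → (¬(y ∨ ok))))) ∧ b)) ∧ ((¬ok) → (¬(y ∨ ok)))
Before y := b → ok: (ok → ((b → ((ok → ((b → ((¬ok) ∧ (¬((b → ok) ∨ ok)))) ∧ b)) ∧ ((¬ok) → (¬((b → ok) ∨ ok))))) ∧ b)) ∧ ((¬ok) → (¬((b → ok) ∨ ok)))
Answer: WP = (ok → ((b → ((ok → ((b → ((¬ok) ∧ (¬((b → ok) ∨ ok)))) ∧ b)) ∧ ((¬ok) → (¬((b → ok) ∨ ok))))) ∧ b)) ∧ ((¬ok) → (¬((b → ok) ∨ ok)))


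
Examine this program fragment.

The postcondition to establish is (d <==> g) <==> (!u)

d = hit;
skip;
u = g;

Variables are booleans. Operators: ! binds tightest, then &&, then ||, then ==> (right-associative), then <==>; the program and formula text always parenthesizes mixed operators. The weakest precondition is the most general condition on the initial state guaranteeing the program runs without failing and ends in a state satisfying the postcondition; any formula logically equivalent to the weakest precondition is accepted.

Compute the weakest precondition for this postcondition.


Working backward. After the program, (d <==> g) <==> (!u) must hold.
Before u := g: (d <==> g) <==> (!g)
Before skip: (d <==> g) <==> (!g)
Before d := hit: (hit <==> g) <==> (!g)
Answer: WP = (hit <==> g) <==> (!g)


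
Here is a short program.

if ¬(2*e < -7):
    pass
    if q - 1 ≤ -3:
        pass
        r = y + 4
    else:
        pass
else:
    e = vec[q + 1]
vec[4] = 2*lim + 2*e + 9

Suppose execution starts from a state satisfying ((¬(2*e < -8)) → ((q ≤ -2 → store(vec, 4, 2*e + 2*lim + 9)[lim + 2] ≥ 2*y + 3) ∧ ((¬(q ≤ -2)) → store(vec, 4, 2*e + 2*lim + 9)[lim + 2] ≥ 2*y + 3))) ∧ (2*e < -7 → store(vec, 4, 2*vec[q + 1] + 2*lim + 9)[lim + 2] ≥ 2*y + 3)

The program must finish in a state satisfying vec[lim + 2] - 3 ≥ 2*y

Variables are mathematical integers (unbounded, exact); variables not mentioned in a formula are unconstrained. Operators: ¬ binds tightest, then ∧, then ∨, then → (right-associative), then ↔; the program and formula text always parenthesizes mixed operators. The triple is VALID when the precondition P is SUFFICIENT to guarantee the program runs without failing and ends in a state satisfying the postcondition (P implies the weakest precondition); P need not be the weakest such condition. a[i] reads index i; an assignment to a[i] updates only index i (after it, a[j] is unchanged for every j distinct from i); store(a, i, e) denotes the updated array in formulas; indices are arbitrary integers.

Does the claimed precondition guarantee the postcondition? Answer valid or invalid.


Working backward. After the program, the postcondition vec[lim + 2] - 3 ≥ 2*y must hold; in canonical form it is vec[lim + 2] ≥ 2*y + 3.
Before vec[4] := 2*lim + 2*e + 9: store(vec, 4, 2*e + 2*lim + 9)[lim + 2] ≥ 2*y + 3
Then branch requires (q ≤ -2 → store(vec, 4, 2*e + 2*lim + 9)[lim + 2] ≥ 2*y + 3) ∧ ((¬(q ≤ -2)) → store(vec, 4, 2*e + 2*lim + 9)[lim + 2] ≥ 2*y + 3); else branch requires store(vec, 4, 2*vec[q + 1] + 2*lim + 9)[lim + 2] ≥ 2*y + 3.
Before the if: ((¬(2*e < -7)) → ((q ≤ -2 → store(vec, 4, 2*e + 2*lim + 9)[lim + 2] ≥ 2*y + 3) ∧ ((¬(q ≤ -2)) → store(vec, 4, 2*e + 2*lim + 9)[lim + 2] ≥ 2*y + 3))) ∧ (2*e < -7 → store(vec, 4, 2*vec[q + 1] + 2*lim + 9)[lim + 2] ≥ 2*y + 3)
The weakest precondition is ((¬(2*e < -7)) → ((q ≤ -2 → store(vec, 4, 2*e + 2*lim + 9)[lim + 2] ≥ 2*y + 3) ∧ ((¬(q ≤ -2)) → store(vec, 4, 2*e + 2*lim + 9)[lim + 2] ≥ 2*y + 3))) ∧ (2*e < -7 → store(vec, 4, 2*vec[q + 1] + 2*lim + 9)[lim + 2] ≥ 2*y + 3).
Check whether ((¬(2*e < -8)) → ((q ≤ -2 → store(vec, 4, 2*e + 2*lim + 9)[lim + 2] ≥ 2*y + 3) ∧ ((¬(q ≤ -2)) → store(vec, 4, 2*e + 2*lim + 9)[lim + 2] ≥ 2*y + 3))) ∧ (2*e < -7 → store(vec, 4, 2*vec[q + 1] + 2*lim + 9)[lim + 2] ≥ 2*y + 3) implies it.
Every state satisfying the precondition satisfies the weakest precondition: the implication holds.
Answer: valid


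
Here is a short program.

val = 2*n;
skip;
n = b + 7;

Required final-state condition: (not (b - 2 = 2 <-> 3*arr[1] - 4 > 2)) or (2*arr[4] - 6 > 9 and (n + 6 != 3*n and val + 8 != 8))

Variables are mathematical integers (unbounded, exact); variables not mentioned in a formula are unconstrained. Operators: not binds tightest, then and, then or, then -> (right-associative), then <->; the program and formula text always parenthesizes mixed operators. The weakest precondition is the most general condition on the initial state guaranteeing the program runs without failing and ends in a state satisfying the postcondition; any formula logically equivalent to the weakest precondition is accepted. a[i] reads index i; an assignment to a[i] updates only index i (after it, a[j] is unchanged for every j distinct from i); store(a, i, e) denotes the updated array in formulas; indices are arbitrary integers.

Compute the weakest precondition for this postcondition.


Working backward. After the program, the postcondition (not (b - 2 = 2 <-> 3*arr[1] - 4 > 2)) or (2*arr[4] - 6 > 9 and (n + 6 != 3*n and val + 8 != 8)) must hold; in canonical form it is (not (b = 4 <-> 3*arr[1] > 6)) or (2*arr[4] > 15 and 2*n != 6 and val != 0).
Before n := b + 7: (not (b = 4 <-> 3*arr[1] > 6)) or (2*arr[4] > 15 and 2*b != -8 and val != 0)
Before skip: (not (b = 4 <-> 3*arr[1] > 6)) or (2*arr[4] > 15 and 2*b != -8 and val != 0)
Before val := 2*n: (not (b = 4 <-> 3*arr[1] > 6)) or (2*arr[4] > 15 and 2*b != -8 and 2*n != 0)
Answer: WP = (not (b = 4 <-> 3*arr[1] > 6)) or (2*arr[4] > 15 and 2*b != -8 and 2*n != 0)
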